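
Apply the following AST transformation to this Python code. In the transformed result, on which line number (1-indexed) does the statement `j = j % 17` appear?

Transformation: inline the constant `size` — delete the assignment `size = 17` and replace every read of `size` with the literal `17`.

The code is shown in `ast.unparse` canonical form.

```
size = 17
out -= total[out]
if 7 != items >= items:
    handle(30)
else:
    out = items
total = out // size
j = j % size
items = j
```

7

Transformed code:
out -= total[out]
if 7 != items >= items:
    handle(30)
else:
    out = items
total = out // 17
j = j % 17
items = j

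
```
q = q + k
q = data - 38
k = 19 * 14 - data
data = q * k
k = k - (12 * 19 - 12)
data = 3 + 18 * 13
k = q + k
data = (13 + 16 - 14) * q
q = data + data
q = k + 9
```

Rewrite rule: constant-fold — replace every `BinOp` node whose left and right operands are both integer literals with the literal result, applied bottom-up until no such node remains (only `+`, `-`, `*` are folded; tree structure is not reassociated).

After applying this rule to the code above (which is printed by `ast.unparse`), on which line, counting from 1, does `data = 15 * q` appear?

8

Transformed code:
q = q + k
q = data - 38
k = 266 - data
data = q * k
k = k - 216
data = 237
k = q + k
data = 15 * q
q = data + data
q = k + 9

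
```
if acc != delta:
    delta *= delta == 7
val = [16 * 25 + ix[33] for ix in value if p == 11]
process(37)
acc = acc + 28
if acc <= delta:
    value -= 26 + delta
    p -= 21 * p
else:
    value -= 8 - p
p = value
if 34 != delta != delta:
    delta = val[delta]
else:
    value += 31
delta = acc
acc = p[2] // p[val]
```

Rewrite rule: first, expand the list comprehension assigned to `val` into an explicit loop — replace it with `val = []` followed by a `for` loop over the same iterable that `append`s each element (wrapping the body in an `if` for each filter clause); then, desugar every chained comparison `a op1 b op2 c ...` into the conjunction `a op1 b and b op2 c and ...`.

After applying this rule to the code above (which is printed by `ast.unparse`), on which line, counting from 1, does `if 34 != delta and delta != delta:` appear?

Transformed code:
if acc != delta:
    delta *= delta == 7
val = []
for ix in value:
    if p == 11:
        val.append(16 * 25 + ix[33])
process(37)
acc = acc + 28
if acc <= delta:
    value -= 26 + delta
    p -= 21 * p
else:
    value -= 8 - p
p = value
if 34 != delta and delta != delta:
    delta = val[delta]
else:
    value += 31
delta = acc
acc = p[2] // p[val]

15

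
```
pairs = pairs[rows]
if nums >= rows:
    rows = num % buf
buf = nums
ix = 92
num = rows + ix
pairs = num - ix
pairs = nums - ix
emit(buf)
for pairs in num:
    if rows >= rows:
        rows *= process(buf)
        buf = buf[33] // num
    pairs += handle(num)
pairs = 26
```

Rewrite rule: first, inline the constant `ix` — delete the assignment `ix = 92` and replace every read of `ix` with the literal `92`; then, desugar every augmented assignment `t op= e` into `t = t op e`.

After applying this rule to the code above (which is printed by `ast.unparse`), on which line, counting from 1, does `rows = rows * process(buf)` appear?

11

Transformed code:
pairs = pairs[rows]
if nums >= rows:
    rows = num % buf
buf = nums
num = rows + 92
pairs = num - 92
pairs = nums - 92
emit(buf)
for pairs in num:
    if rows >= rows:
        rows = rows * process(buf)
        buf = buf[33] // num
    pairs = pairs + handle(num)
pairs = 26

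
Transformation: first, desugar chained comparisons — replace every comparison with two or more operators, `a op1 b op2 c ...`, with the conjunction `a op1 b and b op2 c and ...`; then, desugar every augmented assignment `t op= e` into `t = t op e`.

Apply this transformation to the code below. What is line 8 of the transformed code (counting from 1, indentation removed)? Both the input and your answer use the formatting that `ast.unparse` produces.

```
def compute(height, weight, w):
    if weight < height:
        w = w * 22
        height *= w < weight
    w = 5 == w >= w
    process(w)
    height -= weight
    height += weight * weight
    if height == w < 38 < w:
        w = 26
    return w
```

Transformed code:
def compute(height, weight, w):
    if weight < height:
        w = w * 22
        height = height * (w < weight)
    w = 5 == w and w >= w
    process(w)
    height = height - weight
    height = height + weight * weight
    if height == w and w < 38 and (38 < w):
        w = 26
    return w

height = height + weight * weight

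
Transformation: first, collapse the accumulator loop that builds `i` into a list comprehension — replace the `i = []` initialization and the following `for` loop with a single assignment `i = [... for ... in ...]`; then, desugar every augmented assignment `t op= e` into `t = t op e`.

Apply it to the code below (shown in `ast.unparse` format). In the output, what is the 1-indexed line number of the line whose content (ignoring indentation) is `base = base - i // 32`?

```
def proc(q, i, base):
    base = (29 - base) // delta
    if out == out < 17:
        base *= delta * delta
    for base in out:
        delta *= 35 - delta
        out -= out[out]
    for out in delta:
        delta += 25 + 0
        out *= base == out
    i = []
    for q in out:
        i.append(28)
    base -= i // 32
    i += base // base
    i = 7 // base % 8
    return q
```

12

Transformed code:
def proc(q, i, base):
    base = (29 - base) // delta
    if out == out < 17:
        base = base * (delta * delta)
    for base in out:
        delta = delta * (35 - delta)
        out = out - out[out]
    for out in delta:
        delta = delta + (25 + 0)
        out = out * (base == out)
    i = [28 for q in out]
    base = base - i // 32
    i = i + base // base
    i = 7 // base % 8
    return q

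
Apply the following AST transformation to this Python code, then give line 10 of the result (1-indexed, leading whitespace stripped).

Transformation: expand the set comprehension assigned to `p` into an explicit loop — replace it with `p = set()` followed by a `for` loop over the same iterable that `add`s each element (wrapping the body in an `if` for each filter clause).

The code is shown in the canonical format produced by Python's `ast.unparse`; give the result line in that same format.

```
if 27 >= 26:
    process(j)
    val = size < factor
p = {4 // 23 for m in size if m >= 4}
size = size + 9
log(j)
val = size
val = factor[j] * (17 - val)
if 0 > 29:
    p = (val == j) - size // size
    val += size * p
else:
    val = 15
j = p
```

Transformed code:
if 27 >= 26:
    process(j)
    val = size < factor
p = set()
for m in size:
    if m >= 4:
        p.add(4 // 23)
size = size + 9
log(j)
val = size
val = factor[j] * (17 - val)
if 0 > 29:
    p = (val == j) - size // size
    val += size * p
else:
    val = 15
j = p

val = size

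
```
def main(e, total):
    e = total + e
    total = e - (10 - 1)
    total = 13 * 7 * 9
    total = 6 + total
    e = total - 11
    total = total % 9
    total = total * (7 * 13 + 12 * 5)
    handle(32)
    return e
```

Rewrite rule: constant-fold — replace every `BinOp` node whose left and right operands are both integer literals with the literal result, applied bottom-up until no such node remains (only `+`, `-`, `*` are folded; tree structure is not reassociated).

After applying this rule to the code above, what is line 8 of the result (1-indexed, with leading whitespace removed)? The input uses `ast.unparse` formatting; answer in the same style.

Transformed code:
def main(e, total):
    e = total + e
    total = e - 9
    total = 819
    total = 6 + total
    e = total - 11
    total = total % 9
    total = total * 151
    handle(32)
    return e

total = total * 151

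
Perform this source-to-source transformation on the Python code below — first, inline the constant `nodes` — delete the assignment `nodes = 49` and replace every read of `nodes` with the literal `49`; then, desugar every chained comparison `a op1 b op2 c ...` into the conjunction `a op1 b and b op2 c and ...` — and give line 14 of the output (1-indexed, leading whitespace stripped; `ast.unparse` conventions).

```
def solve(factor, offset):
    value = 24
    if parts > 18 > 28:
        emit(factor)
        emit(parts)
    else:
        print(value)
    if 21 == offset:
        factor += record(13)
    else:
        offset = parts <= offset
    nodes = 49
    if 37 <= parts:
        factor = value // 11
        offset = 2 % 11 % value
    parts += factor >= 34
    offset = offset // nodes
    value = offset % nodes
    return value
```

offset = 2 % 11 % value

Transformed code:
def solve(factor, offset):
    value = 24
    if parts > 18 and 18 > 28:
        emit(factor)
        emit(parts)
    else:
        print(value)
    if 21 == offset:
        factor += record(13)
    else:
        offset = parts <= offset
    if 37 <= parts:
        factor = value // 11
        offset = 2 % 11 % value
    parts += factor >= 34
    offset = offset // 49
    value = offset % 49
    return value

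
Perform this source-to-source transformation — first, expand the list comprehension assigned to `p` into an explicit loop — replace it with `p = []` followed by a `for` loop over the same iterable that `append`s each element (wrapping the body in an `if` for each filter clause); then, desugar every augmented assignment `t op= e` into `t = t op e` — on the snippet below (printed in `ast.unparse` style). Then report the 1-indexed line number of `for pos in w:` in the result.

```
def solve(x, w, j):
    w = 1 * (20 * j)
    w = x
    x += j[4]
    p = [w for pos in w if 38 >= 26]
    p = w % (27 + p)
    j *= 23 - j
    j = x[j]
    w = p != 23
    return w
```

6

Transformed code:
def solve(x, w, j):
    w = 1 * (20 * j)
    w = x
    x = x + j[4]
    p = []
    for pos in w:
        if 38 >= 26:
            p.append(w)
    p = w % (27 + p)
    j = j * (23 - j)
    j = x[j]
    w = p != 23
    return w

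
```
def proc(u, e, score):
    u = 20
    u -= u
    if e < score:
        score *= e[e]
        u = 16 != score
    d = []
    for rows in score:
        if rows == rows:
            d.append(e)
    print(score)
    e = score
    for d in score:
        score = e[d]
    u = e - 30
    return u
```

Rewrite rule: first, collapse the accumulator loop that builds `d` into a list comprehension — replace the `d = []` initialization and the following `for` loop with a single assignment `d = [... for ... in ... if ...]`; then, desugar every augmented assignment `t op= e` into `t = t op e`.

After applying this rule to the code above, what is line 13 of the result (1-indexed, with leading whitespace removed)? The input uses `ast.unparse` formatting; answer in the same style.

return u

Transformed code:
def proc(u, e, score):
    u = 20
    u = u - u
    if e < score:
        score = score * e[e]
        u = 16 != score
    d = [e for rows in score if rows == rows]
    print(score)
    e = score
    for d in score:
        score = e[d]
    u = e - 30
    return u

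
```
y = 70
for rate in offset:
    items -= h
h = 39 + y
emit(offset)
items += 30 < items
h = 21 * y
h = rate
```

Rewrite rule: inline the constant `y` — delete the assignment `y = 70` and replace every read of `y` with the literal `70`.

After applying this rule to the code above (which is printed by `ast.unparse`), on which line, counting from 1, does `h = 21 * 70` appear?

Transformed code:
for rate in offset:
    items -= h
h = 39 + 70
emit(offset)
items += 30 < items
h = 21 * 70
h = rate

6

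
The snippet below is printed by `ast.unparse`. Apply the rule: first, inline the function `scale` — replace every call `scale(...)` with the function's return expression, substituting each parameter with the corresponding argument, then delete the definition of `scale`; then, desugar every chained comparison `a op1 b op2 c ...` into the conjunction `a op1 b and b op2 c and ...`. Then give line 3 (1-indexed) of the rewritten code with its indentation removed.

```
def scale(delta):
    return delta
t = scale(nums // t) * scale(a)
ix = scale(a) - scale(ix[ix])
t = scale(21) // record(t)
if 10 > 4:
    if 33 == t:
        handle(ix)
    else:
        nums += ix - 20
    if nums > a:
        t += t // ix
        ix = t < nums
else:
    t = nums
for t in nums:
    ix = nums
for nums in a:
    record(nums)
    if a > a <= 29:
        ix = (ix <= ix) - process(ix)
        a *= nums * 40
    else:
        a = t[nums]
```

Transformed code:
t = nums // t * a
ix = a - ix[ix]
t = 21 // record(t)
if 10 > 4:
    if 33 == t:
        handle(ix)
    else:
        nums += ix - 20
    if nums > a:
        t += t // ix
        ix = t < nums
else:
    t = nums
for t in nums:
    ix = nums
for nums in a:
    record(nums)
    if a > a and a <= 29:
        ix = (ix <= ix) - process(ix)
        a *= nums * 40
    else:
        a = t[nums]

t = 21 // record(t)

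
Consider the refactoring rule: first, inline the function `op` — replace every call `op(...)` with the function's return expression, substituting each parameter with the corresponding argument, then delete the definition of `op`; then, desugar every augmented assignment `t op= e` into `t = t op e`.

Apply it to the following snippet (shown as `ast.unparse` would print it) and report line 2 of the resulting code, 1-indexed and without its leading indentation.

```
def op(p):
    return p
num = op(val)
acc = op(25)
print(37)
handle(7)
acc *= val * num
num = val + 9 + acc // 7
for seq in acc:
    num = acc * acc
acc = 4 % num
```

Transformed code:
num = val
acc = 25
print(37)
handle(7)
acc = acc * (val * num)
num = val + 9 + acc // 7
for seq in acc:
    num = acc * acc
acc = 4 % num

acc = 25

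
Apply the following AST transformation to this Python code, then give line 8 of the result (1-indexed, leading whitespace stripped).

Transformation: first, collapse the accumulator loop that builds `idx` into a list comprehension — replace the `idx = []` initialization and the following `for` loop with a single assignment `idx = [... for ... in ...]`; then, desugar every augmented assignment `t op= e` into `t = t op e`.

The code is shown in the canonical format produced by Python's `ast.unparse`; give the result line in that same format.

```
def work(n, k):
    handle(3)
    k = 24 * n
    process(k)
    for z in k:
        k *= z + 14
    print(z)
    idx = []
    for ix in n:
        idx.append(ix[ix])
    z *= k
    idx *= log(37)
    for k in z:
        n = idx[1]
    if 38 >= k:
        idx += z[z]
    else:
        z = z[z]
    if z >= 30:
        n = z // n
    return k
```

Transformed code:
def work(n, k):
    handle(3)
    k = 24 * n
    process(k)
    for z in k:
        k = k * (z + 14)
    print(z)
    idx = [ix[ix] for ix in n]
    z = z * k
    idx = idx * log(37)
    for k in z:
        n = idx[1]
    if 38 >= k:
        idx = idx + z[z]
    else:
        z = z[z]
    if z >= 30:
        n = z // n
    return k

idx = [ix[ix] for ix in n]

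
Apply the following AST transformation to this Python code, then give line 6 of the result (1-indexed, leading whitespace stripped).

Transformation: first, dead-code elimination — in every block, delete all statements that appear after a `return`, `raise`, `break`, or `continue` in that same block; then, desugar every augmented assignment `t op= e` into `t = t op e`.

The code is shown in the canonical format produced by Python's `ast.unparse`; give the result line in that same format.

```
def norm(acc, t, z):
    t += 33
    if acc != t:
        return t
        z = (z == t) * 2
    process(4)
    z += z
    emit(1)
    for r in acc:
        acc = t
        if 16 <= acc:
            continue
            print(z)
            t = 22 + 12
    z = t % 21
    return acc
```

Transformed code:
def norm(acc, t, z):
    t = t + 33
    if acc != t:
        return t
    process(4)
    z = z + z
    emit(1)
    for r in acc:
        acc = t
        if 16 <= acc:
            continue
    z = t % 21
    return acc

z = z + z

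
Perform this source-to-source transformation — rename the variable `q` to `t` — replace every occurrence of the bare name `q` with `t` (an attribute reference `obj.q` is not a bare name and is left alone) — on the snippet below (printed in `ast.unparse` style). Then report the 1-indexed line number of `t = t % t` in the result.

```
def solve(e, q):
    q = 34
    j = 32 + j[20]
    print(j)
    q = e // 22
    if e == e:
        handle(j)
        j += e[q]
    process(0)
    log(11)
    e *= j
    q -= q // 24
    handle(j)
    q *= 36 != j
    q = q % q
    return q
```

15

Transformed code:
def solve(e, t):
    t = 34
    j = 32 + j[20]
    print(j)
    t = e // 22
    if e == e:
        handle(j)
        j += e[t]
    process(0)
    log(11)
    e *= j
    t -= t // 24
    handle(j)
    t *= 36 != j
    t = t % t
    return t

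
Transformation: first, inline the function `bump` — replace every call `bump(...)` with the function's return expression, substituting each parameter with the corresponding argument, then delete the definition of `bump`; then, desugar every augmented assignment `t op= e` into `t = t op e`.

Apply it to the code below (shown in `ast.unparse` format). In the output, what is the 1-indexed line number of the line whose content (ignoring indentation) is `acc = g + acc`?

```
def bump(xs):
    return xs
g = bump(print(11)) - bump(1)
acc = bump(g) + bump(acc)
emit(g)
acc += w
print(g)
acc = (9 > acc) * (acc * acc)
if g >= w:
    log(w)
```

2

Transformed code:
g = print(11) - 1
acc = g + acc
emit(g)
acc = acc + w
print(g)
acc = (9 > acc) * (acc * acc)
if g >= w:
    log(w)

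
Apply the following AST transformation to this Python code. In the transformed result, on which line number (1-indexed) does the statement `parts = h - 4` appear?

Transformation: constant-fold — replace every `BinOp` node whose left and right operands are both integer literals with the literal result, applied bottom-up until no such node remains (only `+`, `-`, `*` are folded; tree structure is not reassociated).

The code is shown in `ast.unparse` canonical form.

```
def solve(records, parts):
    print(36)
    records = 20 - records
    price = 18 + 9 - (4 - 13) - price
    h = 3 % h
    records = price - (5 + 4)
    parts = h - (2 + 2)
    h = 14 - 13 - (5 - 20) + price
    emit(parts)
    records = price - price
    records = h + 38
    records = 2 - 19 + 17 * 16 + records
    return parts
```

7

Transformed code:
def solve(records, parts):
    print(36)
    records = 20 - records
    price = 36 - price
    h = 3 % h
    records = price - 9
    parts = h - 4
    h = 16 + price
    emit(parts)
    records = price - price
    records = h + 38
    records = 255 + records
    return parts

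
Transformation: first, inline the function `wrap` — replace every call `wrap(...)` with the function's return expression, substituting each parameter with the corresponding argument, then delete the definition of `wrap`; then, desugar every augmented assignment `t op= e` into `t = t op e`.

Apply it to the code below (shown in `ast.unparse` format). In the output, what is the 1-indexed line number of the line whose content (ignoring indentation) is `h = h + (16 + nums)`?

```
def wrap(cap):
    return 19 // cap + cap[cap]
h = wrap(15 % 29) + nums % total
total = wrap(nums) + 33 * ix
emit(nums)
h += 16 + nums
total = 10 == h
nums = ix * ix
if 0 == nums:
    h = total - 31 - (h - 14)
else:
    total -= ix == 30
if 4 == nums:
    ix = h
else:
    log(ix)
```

Transformed code:
h = 19 // (15 % 29) + (15 % 29)[15 % 29] + nums % total
total = 19 // nums + nums[nums] + 33 * ix
emit(nums)
h = h + (16 + nums)
total = 10 == h
nums = ix * ix
if 0 == nums:
    h = total - 31 - (h - 14)
else:
    total = total - (ix == 30)
if 4 == nums:
    ix = h
else:
    log(ix)

4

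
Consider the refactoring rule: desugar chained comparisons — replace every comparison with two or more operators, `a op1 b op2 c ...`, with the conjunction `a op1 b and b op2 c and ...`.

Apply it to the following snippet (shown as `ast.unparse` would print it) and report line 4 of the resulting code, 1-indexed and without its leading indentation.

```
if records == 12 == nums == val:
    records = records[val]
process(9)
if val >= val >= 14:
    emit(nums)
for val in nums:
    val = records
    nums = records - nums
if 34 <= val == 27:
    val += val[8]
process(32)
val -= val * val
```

if val >= val and val >= 14:

Transformed code:
if records == 12 and 12 == nums and (nums == val):
    records = records[val]
process(9)
if val >= val and val >= 14:
    emit(nums)
for val in nums:
    val = records
    nums = records - nums
if 34 <= val and val == 27:
    val += val[8]
process(32)
val -= val * val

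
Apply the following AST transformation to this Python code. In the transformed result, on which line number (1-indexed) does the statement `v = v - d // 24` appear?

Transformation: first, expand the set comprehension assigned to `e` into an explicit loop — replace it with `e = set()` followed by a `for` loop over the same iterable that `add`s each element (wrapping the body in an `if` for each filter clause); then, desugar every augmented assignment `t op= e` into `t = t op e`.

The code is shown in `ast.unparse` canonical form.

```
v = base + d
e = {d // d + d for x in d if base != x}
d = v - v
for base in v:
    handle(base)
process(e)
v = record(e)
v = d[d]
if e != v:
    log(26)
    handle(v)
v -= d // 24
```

Transformed code:
v = base + d
e = set()
for x in d:
    if base != x:
        e.add(d // d + d)
d = v - v
for base in v:
    handle(base)
process(e)
v = record(e)
v = d[d]
if e != v:
    log(26)
    handle(v)
v = v - d // 24

15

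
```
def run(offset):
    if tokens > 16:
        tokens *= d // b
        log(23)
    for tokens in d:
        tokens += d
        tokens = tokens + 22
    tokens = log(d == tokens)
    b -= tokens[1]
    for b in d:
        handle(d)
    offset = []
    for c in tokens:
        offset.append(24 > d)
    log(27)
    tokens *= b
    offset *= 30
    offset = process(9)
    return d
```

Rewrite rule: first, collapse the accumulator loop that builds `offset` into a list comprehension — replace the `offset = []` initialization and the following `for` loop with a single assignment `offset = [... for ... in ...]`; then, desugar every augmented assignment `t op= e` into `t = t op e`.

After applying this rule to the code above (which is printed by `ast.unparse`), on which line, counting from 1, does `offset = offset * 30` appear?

Transformed code:
def run(offset):
    if tokens > 16:
        tokens = tokens * (d // b)
        log(23)
    for tokens in d:
        tokens = tokens + d
        tokens = tokens + 22
    tokens = log(d == tokens)
    b = b - tokens[1]
    for b in d:
        handle(d)
    offset = [24 > d for c in tokens]
    log(27)
    tokens = tokens * b
    offset = offset * 30
    offset = process(9)
    return d

15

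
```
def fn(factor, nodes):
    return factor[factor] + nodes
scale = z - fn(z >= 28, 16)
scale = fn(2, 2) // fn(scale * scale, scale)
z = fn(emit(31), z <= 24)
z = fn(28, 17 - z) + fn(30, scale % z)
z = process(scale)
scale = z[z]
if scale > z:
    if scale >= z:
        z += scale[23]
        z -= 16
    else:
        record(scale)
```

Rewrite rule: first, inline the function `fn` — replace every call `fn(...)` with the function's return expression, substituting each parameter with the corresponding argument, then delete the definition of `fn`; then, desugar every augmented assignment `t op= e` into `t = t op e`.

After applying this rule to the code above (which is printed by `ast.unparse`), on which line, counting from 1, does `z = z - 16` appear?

10

Transformed code:
scale = z - ((z >= 28)[z >= 28] + 16)
scale = (2[2] + 2) // ((scale * scale)[scale * scale] + scale)
z = emit(31)[emit(31)] + (z <= 24)
z = 28[28] + (17 - z) + (30[30] + scale % z)
z = process(scale)
scale = z[z]
if scale > z:
    if scale >= z:
        z = z + scale[23]
        z = z - 16
    else:
        record(scale)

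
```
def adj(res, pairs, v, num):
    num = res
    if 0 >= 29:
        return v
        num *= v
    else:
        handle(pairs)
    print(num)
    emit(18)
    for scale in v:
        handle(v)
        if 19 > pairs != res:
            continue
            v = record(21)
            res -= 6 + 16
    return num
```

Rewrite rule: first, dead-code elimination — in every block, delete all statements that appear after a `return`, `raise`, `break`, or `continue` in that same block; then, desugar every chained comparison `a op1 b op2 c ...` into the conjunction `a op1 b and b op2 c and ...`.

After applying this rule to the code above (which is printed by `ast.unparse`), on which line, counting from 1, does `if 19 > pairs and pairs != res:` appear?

Transformed code:
def adj(res, pairs, v, num):
    num = res
    if 0 >= 29:
        return v
    else:
        handle(pairs)
    print(num)
    emit(18)
    for scale in v:
        handle(v)
        if 19 > pairs and pairs != res:
            continue
    return num

11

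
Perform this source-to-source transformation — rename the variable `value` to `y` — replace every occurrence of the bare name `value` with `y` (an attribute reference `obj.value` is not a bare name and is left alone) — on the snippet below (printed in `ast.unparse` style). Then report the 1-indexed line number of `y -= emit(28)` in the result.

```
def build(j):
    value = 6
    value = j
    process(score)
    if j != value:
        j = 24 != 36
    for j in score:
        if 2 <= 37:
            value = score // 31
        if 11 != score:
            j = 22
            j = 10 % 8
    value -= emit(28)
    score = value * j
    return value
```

13

Transformed code:
def build(j):
    y = 6
    y = j
    process(score)
    if j != y:
        j = 24 != 36
    for j in score:
        if 2 <= 37:
            y = score // 31
        if 11 != score:
            j = 22
            j = 10 % 8
    y -= emit(28)
    score = y * j
    return y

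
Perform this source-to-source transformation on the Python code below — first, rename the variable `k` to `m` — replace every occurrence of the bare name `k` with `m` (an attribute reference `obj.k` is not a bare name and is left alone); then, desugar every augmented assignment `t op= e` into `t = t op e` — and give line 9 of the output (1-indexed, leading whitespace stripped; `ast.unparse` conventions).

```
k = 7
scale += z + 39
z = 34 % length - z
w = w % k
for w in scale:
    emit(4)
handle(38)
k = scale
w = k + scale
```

Transformed code:
m = 7
scale = scale + (z + 39)
z = 34 % length - z
w = w % m
for w in scale:
    emit(4)
handle(38)
m = scale
w = m + scale

w = m + scale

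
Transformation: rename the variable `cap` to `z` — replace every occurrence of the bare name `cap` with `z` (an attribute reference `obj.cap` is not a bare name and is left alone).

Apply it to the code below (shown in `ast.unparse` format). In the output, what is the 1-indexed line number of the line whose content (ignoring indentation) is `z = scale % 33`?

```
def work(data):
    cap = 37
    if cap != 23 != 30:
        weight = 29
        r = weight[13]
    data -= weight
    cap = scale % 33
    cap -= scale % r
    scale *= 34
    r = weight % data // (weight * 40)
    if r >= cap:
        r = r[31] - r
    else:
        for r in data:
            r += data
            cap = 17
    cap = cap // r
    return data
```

Transformed code:
def work(data):
    z = 37
    if z != 23 != 30:
        weight = 29
        r = weight[13]
    data -= weight
    z = scale % 33
    z -= scale % r
    scale *= 34
    r = weight % data // (weight * 40)
    if r >= z:
        r = r[31] - r
    else:
        for r in data:
            r += data
            z = 17
    z = z // r
    return data

7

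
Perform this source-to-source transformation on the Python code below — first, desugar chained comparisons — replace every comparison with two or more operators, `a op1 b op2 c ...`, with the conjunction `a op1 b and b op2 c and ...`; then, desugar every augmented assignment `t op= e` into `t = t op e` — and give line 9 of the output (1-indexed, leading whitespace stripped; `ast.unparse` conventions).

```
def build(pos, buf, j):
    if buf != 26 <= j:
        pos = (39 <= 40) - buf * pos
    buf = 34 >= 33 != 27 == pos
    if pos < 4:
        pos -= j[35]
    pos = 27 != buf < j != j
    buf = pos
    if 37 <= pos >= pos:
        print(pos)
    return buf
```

Transformed code:
def build(pos, buf, j):
    if buf != 26 and 26 <= j:
        pos = (39 <= 40) - buf * pos
    buf = 34 >= 33 and 33 != 27 and (27 == pos)
    if pos < 4:
        pos = pos - j[35]
    pos = 27 != buf and buf < j and (j != j)
    buf = pos
    if 37 <= pos and pos >= pos:
        print(pos)
    return buf

if 37 <= pos and pos >= pos:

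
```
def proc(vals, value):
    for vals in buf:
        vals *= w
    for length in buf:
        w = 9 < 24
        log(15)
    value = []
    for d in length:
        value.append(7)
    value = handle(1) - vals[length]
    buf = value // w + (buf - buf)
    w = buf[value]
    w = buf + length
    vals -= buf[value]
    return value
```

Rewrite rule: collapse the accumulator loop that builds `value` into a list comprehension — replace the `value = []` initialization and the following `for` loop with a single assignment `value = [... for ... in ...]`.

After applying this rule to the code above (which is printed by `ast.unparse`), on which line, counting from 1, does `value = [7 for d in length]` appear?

7

Transformed code:
def proc(vals, value):
    for vals in buf:
        vals *= w
    for length in buf:
        w = 9 < 24
        log(15)
    value = [7 for d in length]
    value = handle(1) - vals[length]
    buf = value // w + (buf - buf)
    w = buf[value]
    w = buf + length
    vals -= buf[value]
    return value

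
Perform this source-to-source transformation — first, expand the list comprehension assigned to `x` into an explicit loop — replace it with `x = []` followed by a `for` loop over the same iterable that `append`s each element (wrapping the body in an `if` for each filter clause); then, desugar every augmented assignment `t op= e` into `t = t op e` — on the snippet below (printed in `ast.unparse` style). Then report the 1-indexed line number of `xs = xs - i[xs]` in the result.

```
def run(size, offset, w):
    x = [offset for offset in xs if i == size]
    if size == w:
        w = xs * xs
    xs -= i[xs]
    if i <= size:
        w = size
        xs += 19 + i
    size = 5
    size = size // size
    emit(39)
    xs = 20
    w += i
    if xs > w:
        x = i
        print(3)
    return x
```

8

Transformed code:
def run(size, offset, w):
    x = []
    for offset in xs:
        if i == size:
            x.append(offset)
    if size == w:
        w = xs * xs
    xs = xs - i[xs]
    if i <= size:
        w = size
        xs = xs + (19 + i)
    size = 5
    size = size // size
    emit(39)
    xs = 20
    w = w + i
    if xs > w:
        x = i
        print(3)
    return x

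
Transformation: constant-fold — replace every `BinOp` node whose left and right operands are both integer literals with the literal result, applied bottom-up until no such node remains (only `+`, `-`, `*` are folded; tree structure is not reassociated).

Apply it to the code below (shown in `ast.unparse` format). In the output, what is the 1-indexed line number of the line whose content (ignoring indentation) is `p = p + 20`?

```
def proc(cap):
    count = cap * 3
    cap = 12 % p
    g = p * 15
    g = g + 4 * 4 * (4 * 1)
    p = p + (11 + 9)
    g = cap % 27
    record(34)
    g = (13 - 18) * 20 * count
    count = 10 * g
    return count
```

Transformed code:
def proc(cap):
    count = cap * 3
    cap = 12 % p
    g = p * 15
    g = g + 64
    p = p + 20
    g = cap % 27
    record(34)
    g = -100 * count
    count = 10 * g
    return count

6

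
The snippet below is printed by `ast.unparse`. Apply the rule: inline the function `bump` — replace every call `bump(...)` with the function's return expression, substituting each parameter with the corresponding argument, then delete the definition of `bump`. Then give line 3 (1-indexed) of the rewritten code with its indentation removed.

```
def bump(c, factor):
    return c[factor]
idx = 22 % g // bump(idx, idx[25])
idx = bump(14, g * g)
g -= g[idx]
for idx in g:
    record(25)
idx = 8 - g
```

Transformed code:
idx = 22 % g // idx[idx[25]]
idx = 14[g * g]
g -= g[idx]
for idx in g:
    record(25)
idx = 8 - g

g -= g[idx]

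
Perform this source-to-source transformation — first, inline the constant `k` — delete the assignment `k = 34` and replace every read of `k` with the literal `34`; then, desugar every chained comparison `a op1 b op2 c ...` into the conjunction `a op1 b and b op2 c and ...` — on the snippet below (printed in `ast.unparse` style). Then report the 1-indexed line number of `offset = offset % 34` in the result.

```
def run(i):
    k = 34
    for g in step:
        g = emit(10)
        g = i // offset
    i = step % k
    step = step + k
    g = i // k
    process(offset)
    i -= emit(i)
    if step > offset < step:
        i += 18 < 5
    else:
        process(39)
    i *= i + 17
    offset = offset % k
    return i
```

Transformed code:
def run(i):
    for g in step:
        g = emit(10)
        g = i // offset
    i = step % 34
    step = step + 34
    g = i // 34
    process(offset)
    i -= emit(i)
    if step > offset and offset < step:
        i += 18 < 5
    else:
        process(39)
    i *= i + 17
    offset = offset % 34
    return i

15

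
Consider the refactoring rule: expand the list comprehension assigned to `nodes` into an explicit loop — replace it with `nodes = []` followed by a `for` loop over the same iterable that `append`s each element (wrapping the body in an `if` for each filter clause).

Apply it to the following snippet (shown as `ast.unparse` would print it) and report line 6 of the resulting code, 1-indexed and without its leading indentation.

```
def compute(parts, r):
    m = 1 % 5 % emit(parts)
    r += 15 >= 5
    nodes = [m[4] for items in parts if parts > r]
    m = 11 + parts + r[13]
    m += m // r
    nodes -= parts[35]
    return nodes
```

Transformed code:
def compute(parts, r):
    m = 1 % 5 % emit(parts)
    r += 15 >= 5
    nodes = []
    for items in parts:
        if parts > r:
            nodes.append(m[4])
    m = 11 + parts + r[13]
    m += m // r
    nodes -= parts[35]
    return nodes

if parts > r:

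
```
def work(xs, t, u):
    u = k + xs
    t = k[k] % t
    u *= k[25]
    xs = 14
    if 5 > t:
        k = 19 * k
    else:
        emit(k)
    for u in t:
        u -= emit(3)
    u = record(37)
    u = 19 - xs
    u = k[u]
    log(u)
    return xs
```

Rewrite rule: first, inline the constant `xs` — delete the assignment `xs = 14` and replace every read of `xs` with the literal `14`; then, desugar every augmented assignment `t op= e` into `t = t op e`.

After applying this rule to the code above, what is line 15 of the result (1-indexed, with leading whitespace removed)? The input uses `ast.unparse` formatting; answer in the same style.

return 14

Transformed code:
def work(xs, t, u):
    u = k + 14
    t = k[k] % t
    u = u * k[25]
    if 5 > t:
        k = 19 * k
    else:
        emit(k)
    for u in t:
        u = u - emit(3)
    u = record(37)
    u = 19 - 14
    u = k[u]
    log(u)
    return 14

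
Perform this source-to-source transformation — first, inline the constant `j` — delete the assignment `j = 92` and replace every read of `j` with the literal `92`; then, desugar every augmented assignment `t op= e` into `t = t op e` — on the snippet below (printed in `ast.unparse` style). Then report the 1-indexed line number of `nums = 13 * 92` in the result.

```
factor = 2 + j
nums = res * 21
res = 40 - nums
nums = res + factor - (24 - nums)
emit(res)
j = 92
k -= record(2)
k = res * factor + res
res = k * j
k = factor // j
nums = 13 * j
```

Transformed code:
factor = 2 + 92
nums = res * 21
res = 40 - nums
nums = res + factor - (24 - nums)
emit(res)
k = k - record(2)
k = res * factor + res
res = k * 92
k = factor // 92
nums = 13 * 92

10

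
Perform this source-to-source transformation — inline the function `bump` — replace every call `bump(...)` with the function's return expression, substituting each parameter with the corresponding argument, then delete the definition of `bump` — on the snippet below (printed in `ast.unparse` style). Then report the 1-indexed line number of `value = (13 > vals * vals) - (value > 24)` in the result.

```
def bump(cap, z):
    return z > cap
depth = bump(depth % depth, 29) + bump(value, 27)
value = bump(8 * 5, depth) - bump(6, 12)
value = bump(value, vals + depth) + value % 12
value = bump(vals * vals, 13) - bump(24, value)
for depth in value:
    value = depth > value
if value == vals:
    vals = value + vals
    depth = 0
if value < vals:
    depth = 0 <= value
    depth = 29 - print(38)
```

4

Transformed code:
depth = (29 > depth % depth) + (27 > value)
value = (depth > 8 * 5) - (12 > 6)
value = (vals + depth > value) + value % 12
value = (13 > vals * vals) - (value > 24)
for depth in value:
    value = depth > value
if value == vals:
    vals = value + vals
    depth = 0
if value < vals:
    depth = 0 <= value
    depth = 29 - print(38)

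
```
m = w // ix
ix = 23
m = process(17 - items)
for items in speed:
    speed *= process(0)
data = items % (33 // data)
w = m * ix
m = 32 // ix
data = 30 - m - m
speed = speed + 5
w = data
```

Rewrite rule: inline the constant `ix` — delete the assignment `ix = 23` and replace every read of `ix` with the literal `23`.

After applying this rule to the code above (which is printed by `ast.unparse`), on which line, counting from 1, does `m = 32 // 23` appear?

Transformed code:
m = w // 23
m = process(17 - items)
for items in speed:
    speed *= process(0)
data = items % (33 // data)
w = m * 23
m = 32 // 23
data = 30 - m - m
speed = speed + 5
w = data

7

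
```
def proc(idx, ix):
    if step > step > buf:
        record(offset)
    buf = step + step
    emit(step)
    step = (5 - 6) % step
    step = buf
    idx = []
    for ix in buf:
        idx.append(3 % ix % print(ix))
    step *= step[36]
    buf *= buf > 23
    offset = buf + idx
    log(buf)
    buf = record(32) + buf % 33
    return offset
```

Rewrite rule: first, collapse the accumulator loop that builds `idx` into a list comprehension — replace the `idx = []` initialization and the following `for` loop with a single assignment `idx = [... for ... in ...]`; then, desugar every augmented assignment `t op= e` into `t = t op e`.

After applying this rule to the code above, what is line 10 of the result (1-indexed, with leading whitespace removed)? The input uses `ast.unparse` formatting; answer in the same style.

Transformed code:
def proc(idx, ix):
    if step > step > buf:
        record(offset)
    buf = step + step
    emit(step)
    step = (5 - 6) % step
    step = buf
    idx = [3 % ix % print(ix) for ix in buf]
    step = step * step[36]
    buf = buf * (buf > 23)
    offset = buf + idx
    log(buf)
    buf = record(32) + buf % 33
    return offset

buf = buf * (buf > 23)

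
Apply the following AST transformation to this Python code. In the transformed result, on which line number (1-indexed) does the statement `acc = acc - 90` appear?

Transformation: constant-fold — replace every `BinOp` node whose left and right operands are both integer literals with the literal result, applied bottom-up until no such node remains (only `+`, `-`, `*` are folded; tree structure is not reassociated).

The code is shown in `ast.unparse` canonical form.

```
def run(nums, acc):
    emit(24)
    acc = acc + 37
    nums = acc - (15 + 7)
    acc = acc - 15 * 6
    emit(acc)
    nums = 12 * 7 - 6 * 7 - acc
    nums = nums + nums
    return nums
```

Transformed code:
def run(nums, acc):
    emit(24)
    acc = acc + 37
    nums = acc - 22
    acc = acc - 90
    emit(acc)
    nums = 42 - acc
    nums = nums + nums
    return nums

5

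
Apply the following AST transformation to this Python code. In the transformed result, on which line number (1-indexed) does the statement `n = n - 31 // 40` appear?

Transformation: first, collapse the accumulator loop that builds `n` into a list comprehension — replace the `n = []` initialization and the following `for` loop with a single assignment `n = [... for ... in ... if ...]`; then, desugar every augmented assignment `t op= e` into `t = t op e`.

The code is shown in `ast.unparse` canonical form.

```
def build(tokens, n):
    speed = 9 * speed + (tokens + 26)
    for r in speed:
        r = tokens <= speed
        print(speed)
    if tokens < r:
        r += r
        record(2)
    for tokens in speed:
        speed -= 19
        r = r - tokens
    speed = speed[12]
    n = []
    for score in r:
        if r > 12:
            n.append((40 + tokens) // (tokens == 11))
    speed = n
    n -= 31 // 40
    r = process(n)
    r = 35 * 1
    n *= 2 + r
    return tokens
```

Transformed code:
def build(tokens, n):
    speed = 9 * speed + (tokens + 26)
    for r in speed:
        r = tokens <= speed
        print(speed)
    if tokens < r:
        r = r + r
        record(2)
    for tokens in speed:
        speed = speed - 19
        r = r - tokens
    speed = speed[12]
    n = [(40 + tokens) // (tokens == 11) for score in r if r > 12]
    speed = n
    n = n - 31 // 40
    r = process(n)
    r = 35 * 1
    n = n * (2 + r)
    return tokens

15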